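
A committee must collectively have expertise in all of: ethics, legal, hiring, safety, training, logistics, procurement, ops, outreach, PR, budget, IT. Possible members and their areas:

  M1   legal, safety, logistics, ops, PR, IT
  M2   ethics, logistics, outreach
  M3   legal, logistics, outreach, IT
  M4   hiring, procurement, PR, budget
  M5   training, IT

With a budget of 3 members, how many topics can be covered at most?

Choosing M1, M2, M4 covers {ethics, legal, hiring, safety, logistics, procurement, ops, outreach, PR, budget, IT} — 11 topics.
No choice of 3 members does better; here training is left uncovered.

11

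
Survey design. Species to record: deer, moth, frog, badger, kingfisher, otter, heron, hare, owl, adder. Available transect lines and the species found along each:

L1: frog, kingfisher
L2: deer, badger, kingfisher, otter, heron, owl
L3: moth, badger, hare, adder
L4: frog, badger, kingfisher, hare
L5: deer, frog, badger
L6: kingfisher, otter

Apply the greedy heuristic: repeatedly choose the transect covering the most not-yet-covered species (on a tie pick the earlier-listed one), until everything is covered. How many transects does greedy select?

3

Pick 1: L2 covers 6 new species (deer, badger, kingfisher, otter, heron, owl).
Pick 2: L3 covers 3 new species (moth, hare, adder).
Pick 3: L1 covers 1 new species (frog).
Greedy uses 3 transects.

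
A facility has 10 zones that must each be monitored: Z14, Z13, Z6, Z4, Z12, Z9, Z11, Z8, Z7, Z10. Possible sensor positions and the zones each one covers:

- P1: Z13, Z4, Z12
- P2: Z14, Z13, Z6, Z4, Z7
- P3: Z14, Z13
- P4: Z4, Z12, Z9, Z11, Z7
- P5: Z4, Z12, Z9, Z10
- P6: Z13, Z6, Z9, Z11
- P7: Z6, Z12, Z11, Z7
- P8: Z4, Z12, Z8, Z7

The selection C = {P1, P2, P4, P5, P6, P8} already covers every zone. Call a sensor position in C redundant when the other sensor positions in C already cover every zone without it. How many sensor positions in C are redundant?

3

Drop P1: the rest still cover every zone — redundant.
Drop P2: Z14 uncovered — not redundant.
Drop P4: the rest still cover every zone — redundant.
Drop P5: Z10 uncovered — not redundant.
Drop P6: the rest still cover every zone — redundant.
Drop P8: Z8 uncovered — not redundant.
3 redundant: P1, P4, P6.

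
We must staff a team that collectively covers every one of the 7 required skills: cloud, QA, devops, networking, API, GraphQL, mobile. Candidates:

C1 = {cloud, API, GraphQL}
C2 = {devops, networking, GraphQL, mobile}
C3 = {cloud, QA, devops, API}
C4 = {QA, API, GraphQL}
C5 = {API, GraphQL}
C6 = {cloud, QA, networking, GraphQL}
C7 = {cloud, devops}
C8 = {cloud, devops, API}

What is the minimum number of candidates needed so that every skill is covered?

2

C2, C3 together cover {cloud, QA, devops, networking, API, GraphQL, mobile} — every skill.
No single candidate contains all 7 skills, so 2 is optimal.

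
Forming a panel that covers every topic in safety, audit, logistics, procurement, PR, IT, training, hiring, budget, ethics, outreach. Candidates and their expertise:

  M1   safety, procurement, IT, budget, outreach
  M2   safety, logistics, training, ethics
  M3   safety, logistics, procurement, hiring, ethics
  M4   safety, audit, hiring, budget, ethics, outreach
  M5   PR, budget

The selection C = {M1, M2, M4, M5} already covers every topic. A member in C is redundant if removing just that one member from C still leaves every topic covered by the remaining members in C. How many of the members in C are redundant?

Drop M1: procurement, IT uncovered — not redundant.
Drop M2: logistics, training uncovered — not redundant.
Drop M4: audit, hiring uncovered — not redundant.
Drop M5: PR uncovered — not redundant.
None of the members in C is redundant.

0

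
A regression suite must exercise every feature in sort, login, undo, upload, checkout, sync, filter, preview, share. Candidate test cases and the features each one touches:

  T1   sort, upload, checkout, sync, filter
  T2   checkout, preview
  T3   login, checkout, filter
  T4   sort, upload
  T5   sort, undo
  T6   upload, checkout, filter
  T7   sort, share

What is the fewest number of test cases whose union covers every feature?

T1, T2, T3, T5, T7 together cover {sort, login, undo, upload, checkout, sync, filter, preview, share} — every feature.
No 4 of the 7 test cases cover everything (all 35 size-4 selections fall short), so 5 is minimum.

5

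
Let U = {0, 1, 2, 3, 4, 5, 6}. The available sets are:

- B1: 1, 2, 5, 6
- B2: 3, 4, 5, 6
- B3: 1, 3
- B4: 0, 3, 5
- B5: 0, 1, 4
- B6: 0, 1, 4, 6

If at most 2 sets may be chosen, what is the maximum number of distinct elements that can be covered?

6

Choosing B1, B2 covers {1, 2, 3, 4, 5, 6} — 6 elements.
No choice of 2 sets does better; here 0 is left uncovered.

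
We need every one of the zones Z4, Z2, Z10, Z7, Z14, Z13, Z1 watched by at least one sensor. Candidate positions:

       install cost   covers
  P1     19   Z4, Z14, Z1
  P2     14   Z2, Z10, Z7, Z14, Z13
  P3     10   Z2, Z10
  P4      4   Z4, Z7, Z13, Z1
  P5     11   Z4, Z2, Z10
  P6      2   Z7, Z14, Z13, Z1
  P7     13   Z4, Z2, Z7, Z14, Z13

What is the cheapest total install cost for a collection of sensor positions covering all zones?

13

P5, P6 cover every zone at install cost 11 + 2 = 13.
Any cover uses at least 2 sensor positions; among all covering selections none totals below 13.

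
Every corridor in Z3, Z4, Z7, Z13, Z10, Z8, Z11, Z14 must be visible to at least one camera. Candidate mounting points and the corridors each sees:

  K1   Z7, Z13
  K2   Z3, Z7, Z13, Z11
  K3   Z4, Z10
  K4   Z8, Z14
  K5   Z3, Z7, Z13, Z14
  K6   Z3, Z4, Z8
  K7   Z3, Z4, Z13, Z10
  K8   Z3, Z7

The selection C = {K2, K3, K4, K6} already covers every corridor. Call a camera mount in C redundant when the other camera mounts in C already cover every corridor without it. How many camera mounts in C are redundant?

Drop K2: Z7, Z13, Z11 uncovered — not redundant.
Drop K3: Z10 uncovered — not redundant.
Drop K4: Z14 uncovered — not redundant.
Drop K6: the rest still cover every corridor — redundant.
1 redundant: K6.

1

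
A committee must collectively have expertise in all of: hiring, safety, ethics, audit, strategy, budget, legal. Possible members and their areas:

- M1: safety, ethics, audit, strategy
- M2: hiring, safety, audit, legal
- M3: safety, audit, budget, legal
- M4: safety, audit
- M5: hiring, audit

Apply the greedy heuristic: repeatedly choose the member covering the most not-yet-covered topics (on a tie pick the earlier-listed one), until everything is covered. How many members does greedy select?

3

Pick 1: M1 covers 4 new topics (safety, ethics, audit, strategy).
Pick 2: M2 covers 2 new topics (hiring, legal).
Pick 3: M3 covers 1 new topics (budget).
Greedy uses 3 members.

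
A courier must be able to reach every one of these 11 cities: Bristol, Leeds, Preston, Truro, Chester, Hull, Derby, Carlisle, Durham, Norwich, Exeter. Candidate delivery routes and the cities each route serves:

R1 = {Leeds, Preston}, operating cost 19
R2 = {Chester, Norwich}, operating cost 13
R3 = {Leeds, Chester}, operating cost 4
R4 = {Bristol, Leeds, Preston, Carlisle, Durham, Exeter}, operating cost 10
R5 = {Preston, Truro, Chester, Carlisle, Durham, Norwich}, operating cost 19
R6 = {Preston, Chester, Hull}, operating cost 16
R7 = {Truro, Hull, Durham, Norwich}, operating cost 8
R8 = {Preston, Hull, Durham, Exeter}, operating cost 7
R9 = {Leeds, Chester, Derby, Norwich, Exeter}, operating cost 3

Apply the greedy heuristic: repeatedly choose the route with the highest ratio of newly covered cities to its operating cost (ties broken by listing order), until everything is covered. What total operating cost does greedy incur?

28

Pick 1: R9 adds 5 new (Leeds, Chester, Derby, Norwich, Exeter) at operating cost 3 (ratio 5/3).
Pick 2: R8 adds 3 new (Preston, Hull, Durham) at operating cost 7 (ratio 3/7).
Pick 3: R4 adds 2 new (Bristol, Carlisle) at operating cost 10 (ratio 2/10).
Pick 4: R7 adds 1 new (Truro) at operating cost 8 (ratio 1/8).
Greedy total operating cost: 3 + 7 + 10 + 8 = 28. (The true optimum is 21, so greedy overshoots here.)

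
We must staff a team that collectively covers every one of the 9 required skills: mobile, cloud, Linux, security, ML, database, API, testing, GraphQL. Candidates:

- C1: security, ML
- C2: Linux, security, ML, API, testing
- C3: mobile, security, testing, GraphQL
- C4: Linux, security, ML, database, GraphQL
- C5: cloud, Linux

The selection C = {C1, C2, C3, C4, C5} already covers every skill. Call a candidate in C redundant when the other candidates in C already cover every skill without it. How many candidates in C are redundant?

1

Drop C1: the rest still cover every skill — redundant.
Drop C2: API uncovered — not redundant.
Drop C3: mobile uncovered — not redundant.
Drop C4: database uncovered — not redundant.
Drop C5: cloud uncovered — not redundant.
1 redundant: C1.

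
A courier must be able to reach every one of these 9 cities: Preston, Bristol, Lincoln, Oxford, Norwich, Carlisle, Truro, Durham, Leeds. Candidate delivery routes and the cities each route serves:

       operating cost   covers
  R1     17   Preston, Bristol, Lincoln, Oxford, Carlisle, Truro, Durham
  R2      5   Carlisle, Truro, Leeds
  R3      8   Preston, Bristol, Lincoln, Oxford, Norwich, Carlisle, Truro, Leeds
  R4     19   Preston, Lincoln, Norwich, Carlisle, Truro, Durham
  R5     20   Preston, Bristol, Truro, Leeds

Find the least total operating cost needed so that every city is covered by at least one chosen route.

R1, R3 cover every city at operating cost 17 + 8 = 25.
Any cover uses at least 2 routes; among all covering selections none totals below 25.

25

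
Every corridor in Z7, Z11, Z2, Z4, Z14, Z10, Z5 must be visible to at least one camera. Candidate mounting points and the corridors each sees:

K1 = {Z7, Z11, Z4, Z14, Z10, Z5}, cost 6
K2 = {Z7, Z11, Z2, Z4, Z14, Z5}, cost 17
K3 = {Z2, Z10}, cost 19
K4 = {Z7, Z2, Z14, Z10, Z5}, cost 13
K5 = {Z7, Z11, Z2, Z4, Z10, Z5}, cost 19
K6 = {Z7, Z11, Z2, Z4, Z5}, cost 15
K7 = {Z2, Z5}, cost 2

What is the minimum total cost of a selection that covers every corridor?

8

K1, K7 cover every corridor at cost 6 + 2 = 8.
Any cover uses at least 2 camera mounts; among all covering selections none totals below 8.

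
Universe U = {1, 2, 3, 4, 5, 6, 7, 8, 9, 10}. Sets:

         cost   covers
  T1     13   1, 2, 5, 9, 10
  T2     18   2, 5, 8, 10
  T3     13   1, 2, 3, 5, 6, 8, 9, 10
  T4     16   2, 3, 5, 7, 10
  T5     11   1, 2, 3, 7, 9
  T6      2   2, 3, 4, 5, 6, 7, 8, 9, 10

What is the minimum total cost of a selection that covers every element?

13

T5, T6 cover every element at cost 11 + 2 = 13.
Any cover uses at least 2 sets; among all covering selections none totals below 13.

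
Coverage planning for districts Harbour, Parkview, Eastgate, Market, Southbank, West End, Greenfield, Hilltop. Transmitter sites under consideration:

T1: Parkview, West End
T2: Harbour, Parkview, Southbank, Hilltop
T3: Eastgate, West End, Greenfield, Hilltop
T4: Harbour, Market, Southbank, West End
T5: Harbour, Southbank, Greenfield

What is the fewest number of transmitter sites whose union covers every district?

T1, T3, T4 together cover {Harbour, Parkview, Eastgate, Market, Southbank, West End, Greenfield, Hilltop} — every district.
No 2 of the 5 transmitter sites cover everything (all 10 pairs fall short), so 3 is minimum.

3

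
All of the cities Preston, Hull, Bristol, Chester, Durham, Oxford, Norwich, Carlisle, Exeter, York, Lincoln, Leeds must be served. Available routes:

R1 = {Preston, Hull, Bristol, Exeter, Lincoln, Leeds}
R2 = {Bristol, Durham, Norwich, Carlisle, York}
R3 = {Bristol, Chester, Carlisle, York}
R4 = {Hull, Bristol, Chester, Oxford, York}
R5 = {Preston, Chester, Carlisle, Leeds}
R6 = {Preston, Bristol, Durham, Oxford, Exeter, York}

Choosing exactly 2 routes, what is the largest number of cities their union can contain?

Choosing R1, R2 covers {Preston, Hull, Bristol, Durham, Norwich, Carlisle, Exeter, York, Lincoln, Leeds} — 10 cities.
No choice of 2 routes does better; here Chester, Oxford are left uncovered.

10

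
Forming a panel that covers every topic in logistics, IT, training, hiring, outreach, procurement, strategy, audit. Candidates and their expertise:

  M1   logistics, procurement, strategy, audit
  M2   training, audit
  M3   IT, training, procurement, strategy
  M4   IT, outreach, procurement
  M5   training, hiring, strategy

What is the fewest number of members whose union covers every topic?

M1, M4, M5 together cover {logistics, IT, training, hiring, outreach, procurement, strategy, audit} — every topic.
No 2 of the 5 members cover everything (all 10 pairs fall short), so 3 is minimum.

3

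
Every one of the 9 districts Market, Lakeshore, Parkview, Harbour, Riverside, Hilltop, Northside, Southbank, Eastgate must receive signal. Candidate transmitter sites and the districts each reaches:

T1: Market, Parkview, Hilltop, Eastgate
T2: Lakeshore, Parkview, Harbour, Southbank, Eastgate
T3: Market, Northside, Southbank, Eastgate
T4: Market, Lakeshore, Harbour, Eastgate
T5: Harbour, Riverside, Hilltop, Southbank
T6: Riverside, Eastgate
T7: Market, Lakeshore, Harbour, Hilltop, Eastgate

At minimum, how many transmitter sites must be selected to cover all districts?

T2, T3, T5 together cover {Market, Lakeshore, Parkview, Harbour, Riverside, Hilltop, Northside, Southbank, Eastgate} — every district.
No 2 of the 7 transmitter sites cover everything (all 21 pairs fall short), so 3 is minimum.
Greedy (largest uncovered first) would take T2, T1, T3, T5 — 4 transmitter sites — but 3 suffice.

3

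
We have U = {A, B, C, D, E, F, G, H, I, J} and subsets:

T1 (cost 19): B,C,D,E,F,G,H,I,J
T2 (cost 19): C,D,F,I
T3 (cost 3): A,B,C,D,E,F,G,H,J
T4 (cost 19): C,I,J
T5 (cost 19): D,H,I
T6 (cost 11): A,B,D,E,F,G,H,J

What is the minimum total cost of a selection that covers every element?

T1, T3 cover every element at cost 19 + 3 = 22.
Any cover uses at least 2 sets; among all covering selections none totals below 22.

22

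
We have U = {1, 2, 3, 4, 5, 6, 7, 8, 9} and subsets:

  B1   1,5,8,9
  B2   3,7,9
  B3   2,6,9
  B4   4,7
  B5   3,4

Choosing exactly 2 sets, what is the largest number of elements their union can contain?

Choosing B1, B2 covers {1, 3, 5, 7, 8, 9} — 6 elements.
No choice of 2 sets does better; here 2, 4, 6 are left uncovered.

6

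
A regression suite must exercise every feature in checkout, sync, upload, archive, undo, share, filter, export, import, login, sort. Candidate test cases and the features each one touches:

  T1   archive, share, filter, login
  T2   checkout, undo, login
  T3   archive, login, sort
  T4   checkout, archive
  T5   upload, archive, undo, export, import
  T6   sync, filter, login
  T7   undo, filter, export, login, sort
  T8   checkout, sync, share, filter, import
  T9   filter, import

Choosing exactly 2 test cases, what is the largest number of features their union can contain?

Choosing T5, T8 covers {checkout, sync, upload, archive, undo, share, filter, export, import} — 9 features.
No choice of 2 test cases does better; here login, sort are left uncovered.

9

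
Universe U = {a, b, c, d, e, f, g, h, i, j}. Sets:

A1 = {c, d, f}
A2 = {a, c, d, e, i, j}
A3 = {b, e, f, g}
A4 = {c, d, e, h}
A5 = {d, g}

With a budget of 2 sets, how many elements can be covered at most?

9

Choosing A2, A3 covers {a, b, c, d, e, f, g, i, j} — 9 elements.
No choice of 2 sets does better; here h is left uncovered.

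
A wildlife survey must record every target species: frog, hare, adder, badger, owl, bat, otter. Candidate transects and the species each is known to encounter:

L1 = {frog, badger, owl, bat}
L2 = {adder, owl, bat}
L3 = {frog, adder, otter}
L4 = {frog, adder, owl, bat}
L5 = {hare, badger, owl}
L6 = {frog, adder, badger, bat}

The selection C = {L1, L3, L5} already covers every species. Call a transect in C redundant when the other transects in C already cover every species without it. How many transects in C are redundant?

0

Drop L1: bat uncovered — not redundant.
Drop L3: adder, otter uncovered — not redundant.
Drop L5: hare uncovered — not redundant.
None of the transects in C is redundant.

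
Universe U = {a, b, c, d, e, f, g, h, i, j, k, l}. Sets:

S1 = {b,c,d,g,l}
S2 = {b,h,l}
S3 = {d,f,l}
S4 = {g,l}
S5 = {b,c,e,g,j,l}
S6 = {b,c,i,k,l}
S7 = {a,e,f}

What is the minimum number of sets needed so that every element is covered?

5

S1, S2, S5, S6, S7 together cover {a, b, c, d, e, f, g, h, i, j, k, l} — every element.
No 4 of the 7 sets cover everything (all 35 size-4 selections fall short), so 5 is minimum.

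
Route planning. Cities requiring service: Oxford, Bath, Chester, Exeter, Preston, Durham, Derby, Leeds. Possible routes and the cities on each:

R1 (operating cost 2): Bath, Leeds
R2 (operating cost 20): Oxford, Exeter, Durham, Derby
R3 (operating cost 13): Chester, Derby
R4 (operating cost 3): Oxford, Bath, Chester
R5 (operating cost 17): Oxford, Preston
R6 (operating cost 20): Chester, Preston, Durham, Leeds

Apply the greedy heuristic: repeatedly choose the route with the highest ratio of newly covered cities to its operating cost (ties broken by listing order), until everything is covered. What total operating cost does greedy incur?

42

Pick 1: R1 adds 2 new (Bath, Leeds) at operating cost 2 (ratio 2/2).
Pick 2: R4 adds 2 new (Oxford, Chester) at operating cost 3 (ratio 2/3).
Pick 3: R2 adds 3 new (Exeter, Durham, Derby) at operating cost 20 (ratio 3/20).
Pick 4: R5 adds 1 new (Preston) at operating cost 17 (ratio 1/17).
Greedy total operating cost: 2 + 3 + 20 + 17 = 42.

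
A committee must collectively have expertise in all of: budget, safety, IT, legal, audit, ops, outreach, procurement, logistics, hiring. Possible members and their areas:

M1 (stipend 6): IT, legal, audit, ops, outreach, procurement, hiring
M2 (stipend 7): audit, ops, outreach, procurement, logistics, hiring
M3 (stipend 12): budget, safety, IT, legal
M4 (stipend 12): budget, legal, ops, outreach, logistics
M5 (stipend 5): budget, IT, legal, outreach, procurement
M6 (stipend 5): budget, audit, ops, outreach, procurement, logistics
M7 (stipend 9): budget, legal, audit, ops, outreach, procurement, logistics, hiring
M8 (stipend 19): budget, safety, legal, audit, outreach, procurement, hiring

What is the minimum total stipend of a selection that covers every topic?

M2, M3 cover every topic at stipend 7 + 12 = 19.
Any cover uses at least 2 members; among all covering selections none totals below 19.
Greedy by coverage-per-stipend would pick M6, M1, M3 for 23 — worse than the optimum 19.

19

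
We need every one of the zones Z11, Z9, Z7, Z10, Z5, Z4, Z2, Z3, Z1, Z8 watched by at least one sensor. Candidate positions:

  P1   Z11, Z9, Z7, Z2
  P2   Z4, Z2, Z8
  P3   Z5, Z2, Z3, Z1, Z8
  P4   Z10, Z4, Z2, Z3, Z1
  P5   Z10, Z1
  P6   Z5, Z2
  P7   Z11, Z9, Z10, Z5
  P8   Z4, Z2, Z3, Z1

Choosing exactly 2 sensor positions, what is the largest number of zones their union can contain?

Choosing P1, P3 covers {Z11, Z9, Z7, Z5, Z2, Z3, Z1, Z8} — 8 zones.
No choice of 2 sensor positions does better; here Z10, Z4 are left uncovered.

8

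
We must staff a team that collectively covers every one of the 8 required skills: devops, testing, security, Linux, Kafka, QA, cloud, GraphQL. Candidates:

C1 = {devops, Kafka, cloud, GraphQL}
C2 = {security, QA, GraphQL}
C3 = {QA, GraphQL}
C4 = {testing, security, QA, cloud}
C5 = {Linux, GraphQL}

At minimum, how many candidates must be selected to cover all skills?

3

C1, C4, C5 together cover {devops, testing, security, Linux, Kafka, QA, cloud, GraphQL} — every skill.
No 2 of the 5 candidates cover everything (all 10 pairs fall short), so 3 is minimum.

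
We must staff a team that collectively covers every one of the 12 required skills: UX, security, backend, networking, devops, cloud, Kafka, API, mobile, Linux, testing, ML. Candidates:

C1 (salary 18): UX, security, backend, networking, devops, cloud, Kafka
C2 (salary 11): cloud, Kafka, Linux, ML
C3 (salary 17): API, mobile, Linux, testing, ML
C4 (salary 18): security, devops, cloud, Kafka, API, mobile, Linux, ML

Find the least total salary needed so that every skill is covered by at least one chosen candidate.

C1, C3 cover every skill at salary 18 + 17 = 35.
Any cover uses at least 2 candidates; among all covering selections none totals below 35.
Greedy by coverage-per-salary would pick C4, C1, C3 for 53 — worse than the optimum 35.

35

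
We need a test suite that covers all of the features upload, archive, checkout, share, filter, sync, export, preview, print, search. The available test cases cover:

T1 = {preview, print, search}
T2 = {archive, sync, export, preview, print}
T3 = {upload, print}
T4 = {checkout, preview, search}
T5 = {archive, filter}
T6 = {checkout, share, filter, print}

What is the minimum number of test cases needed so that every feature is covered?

T1, T2, T3, T6 together cover {upload, archive, checkout, share, filter, sync, export, preview, print, search} — every feature.
No 3 of the 6 test cases cover everything (all 20 triples fall short), so 4 is minimum.

4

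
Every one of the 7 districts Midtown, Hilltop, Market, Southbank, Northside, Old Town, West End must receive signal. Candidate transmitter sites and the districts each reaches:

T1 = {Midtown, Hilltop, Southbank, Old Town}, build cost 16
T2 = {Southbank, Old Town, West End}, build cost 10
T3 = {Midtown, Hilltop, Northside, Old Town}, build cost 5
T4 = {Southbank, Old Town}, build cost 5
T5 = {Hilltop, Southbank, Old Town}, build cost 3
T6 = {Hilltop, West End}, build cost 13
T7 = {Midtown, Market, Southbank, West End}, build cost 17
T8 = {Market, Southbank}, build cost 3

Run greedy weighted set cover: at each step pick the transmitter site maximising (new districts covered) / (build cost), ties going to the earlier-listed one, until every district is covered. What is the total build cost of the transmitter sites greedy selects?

Pick 1: T5 adds 3 new (Hilltop, Southbank, Old Town) at build cost 3 (ratio 3/3).
Pick 2: T3 adds 2 new (Midtown, Northside) at build cost 5 (ratio 2/5).
Pick 3: T8 adds 1 new (Market) at build cost 3 (ratio 1/3).
Pick 4: T2 adds 1 new (West End) at build cost 10 (ratio 1/10).
Greedy total build cost: 3 + 5 + 3 + 10 = 21. (The true optimum is 18, so greedy overshoots here.)

21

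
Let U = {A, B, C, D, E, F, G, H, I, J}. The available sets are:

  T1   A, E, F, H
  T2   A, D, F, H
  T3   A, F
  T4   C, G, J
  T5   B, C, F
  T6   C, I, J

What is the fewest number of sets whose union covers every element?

5

T1, T2, T4, T5, T6 together cover {A, B, C, D, E, F, G, H, I, J} — every element.
No 4 of the 6 sets cover everything (all 15 size-4 selections fall short), so 5 is minimum.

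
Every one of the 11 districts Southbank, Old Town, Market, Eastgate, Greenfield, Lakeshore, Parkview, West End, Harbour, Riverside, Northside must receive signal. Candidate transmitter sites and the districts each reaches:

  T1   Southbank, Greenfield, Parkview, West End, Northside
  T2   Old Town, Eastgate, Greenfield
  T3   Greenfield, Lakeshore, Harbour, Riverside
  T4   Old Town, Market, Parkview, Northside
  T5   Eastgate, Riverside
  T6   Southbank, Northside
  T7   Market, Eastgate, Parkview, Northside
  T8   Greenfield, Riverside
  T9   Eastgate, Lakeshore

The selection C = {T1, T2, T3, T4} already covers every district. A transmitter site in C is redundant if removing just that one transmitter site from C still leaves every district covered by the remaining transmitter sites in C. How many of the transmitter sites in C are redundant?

0

Drop T1: Southbank, West End uncovered — not redundant.
Drop T2: Eastgate uncovered — not redundant.
Drop T3: Lakeshore, Harbour, Riverside uncovered — not redundant.
Drop T4: Market uncovered — not redundant.
None of the transmitter sites in C is redundant.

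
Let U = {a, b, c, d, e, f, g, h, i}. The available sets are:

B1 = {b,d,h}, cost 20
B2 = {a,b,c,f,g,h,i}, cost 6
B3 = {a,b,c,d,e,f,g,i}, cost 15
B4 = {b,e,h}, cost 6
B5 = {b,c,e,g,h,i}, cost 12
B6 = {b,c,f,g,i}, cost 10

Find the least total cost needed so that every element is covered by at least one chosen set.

B2, B3 cover every element at cost 6 + 15 = 21.
Any cover uses at least 2 sets; among all covering selections none totals below 21.

21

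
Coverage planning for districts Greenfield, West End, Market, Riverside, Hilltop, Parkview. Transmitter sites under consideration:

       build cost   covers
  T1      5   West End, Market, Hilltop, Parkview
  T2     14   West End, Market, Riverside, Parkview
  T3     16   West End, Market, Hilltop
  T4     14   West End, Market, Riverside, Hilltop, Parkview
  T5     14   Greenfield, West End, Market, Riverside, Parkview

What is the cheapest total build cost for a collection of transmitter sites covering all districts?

19

T1, T5 cover every district at build cost 5 + 14 = 19.
Any cover uses at least 2 transmitter sites; among all covering selections none totals below 19.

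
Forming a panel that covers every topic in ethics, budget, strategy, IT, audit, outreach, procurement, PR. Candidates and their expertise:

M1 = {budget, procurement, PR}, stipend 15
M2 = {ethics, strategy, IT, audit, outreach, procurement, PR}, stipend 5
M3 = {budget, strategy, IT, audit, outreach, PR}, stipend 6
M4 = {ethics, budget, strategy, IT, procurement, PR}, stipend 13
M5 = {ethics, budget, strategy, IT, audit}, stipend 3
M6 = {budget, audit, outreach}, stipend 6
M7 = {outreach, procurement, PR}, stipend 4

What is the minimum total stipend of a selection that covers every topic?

M5, M7 cover every topic at stipend 3 + 4 = 7.
Any cover uses at least 2 members; among all covering selections none totals below 7.

7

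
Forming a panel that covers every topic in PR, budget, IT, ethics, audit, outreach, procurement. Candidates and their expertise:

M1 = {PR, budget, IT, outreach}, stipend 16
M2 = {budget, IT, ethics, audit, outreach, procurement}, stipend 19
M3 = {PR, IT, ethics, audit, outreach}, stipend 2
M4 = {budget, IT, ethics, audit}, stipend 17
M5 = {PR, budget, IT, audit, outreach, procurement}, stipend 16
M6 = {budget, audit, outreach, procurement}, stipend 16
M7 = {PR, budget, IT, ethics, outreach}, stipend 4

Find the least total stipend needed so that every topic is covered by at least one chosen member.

M3, M5 cover every topic at stipend 2 + 16 = 18.
Any cover uses at least 2 members; among all covering selections none totals below 18.
Greedy by coverage-per-stipend would pick M3, M7, M5 for 22 — worse than the optimum 18.

18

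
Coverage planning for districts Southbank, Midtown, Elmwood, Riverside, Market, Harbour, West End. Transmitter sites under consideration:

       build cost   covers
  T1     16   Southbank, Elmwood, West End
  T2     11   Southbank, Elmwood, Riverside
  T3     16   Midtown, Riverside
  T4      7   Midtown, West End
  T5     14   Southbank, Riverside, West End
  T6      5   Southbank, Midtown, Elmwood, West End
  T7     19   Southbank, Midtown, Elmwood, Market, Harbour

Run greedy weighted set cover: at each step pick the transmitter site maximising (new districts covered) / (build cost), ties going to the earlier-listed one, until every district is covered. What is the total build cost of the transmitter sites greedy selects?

35

Pick 1: T6 adds 4 new (Southbank, Midtown, Elmwood, West End) at build cost 5 (ratio 4/5).
Pick 2: T7 adds 2 new (Market, Harbour) at build cost 19 (ratio 2/19).
Pick 3: T2 adds 1 new (Riverside) at build cost 11 (ratio 1/11).
Greedy total build cost: 5 + 19 + 11 = 35. (The true optimum is 33, so greedy overshoots here.)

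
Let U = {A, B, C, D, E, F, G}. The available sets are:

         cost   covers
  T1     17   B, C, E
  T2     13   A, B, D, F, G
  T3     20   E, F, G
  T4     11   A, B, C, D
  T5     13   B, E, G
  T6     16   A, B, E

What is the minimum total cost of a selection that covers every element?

T1, T2 cover every element at cost 17 + 13 = 30.
Any cover uses at least 2 sets; among all covering selections none totals below 30.

30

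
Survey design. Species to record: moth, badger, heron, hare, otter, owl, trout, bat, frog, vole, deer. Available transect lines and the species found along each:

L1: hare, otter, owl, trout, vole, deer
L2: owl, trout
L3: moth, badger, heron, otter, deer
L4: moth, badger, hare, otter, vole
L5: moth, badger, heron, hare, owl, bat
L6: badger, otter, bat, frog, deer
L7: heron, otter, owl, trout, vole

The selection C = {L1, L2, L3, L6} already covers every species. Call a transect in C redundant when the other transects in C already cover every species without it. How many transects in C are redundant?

1

Drop L1: hare, vole uncovered — not redundant.
Drop L2: the rest still cover every species — redundant.
Drop L3: moth, heron uncovered — not redundant.
Drop L6: bat, frog uncovered — not redundant.
1 redundant: L2.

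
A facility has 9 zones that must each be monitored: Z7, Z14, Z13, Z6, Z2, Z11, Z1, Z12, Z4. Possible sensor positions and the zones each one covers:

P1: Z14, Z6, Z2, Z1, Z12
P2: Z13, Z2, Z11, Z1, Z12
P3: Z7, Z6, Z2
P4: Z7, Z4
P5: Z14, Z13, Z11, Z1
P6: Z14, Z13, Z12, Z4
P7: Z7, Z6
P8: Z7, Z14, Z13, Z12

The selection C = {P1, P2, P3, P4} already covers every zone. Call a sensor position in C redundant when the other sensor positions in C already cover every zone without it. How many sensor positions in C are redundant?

Drop P1: Z14 uncovered — not redundant.
Drop P2: Z13, Z11 uncovered — not redundant.
Drop P3: the rest still cover every zone — redundant.
Drop P4: Z4 uncovered — not redundant.
1 redundant: P3.

1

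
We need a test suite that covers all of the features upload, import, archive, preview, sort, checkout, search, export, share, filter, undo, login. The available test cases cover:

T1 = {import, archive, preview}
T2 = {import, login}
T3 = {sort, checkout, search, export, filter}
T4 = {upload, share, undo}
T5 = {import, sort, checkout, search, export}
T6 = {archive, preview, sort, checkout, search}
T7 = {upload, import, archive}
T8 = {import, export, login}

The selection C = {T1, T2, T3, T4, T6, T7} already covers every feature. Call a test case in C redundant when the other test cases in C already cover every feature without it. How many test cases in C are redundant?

Drop T1: the rest still cover every feature — redundant.
Drop T2: login uncovered — not redundant.
Drop T3: export, filter uncovered — not redundant.
Drop T4: share, undo uncovered — not redundant.
Drop T6: the rest still cover every feature — redundant.
Drop T7: the rest still cover every feature — redundant.
3 redundant: T1, T6, T7.

3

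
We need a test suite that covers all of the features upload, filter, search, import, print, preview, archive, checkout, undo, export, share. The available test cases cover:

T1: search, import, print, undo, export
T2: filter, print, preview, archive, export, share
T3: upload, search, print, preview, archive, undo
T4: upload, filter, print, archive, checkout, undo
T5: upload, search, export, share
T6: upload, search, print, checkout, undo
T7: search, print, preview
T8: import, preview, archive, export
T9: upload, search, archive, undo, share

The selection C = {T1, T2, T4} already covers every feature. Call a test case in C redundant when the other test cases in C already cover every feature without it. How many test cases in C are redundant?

0

Drop T1: search, import uncovered — not redundant.
Drop T2: preview, share uncovered — not redundant.
Drop T4: upload, checkout uncovered — not redundant.
None of the test cases in C is redundant.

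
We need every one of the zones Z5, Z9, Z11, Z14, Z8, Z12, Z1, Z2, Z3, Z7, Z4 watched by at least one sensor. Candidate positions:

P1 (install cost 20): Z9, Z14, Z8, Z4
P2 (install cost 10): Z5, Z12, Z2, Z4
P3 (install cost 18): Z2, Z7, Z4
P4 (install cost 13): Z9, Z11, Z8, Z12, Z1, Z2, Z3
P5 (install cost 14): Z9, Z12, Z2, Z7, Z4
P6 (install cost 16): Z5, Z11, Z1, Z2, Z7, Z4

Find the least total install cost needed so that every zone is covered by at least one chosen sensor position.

P1, P4, P6 cover every zone at install cost 20 + 13 + 16 = 49.
Any cover uses at least 3 sensor positions; among all covering selections none totals below 49.
Greedy by coverage-per-install cost would pick P4, P2, P5, P1 for 57 — worse than the optimum 49.

49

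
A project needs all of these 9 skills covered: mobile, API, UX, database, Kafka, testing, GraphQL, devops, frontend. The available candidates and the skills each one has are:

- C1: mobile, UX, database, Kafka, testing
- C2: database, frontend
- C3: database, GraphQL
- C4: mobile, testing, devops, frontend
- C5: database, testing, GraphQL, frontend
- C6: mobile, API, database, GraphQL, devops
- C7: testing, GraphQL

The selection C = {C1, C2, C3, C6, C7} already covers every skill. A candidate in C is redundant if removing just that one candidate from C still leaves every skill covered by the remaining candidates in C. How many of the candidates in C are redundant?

2

Drop C1: UX, Kafka uncovered — not redundant.
Drop C2: frontend uncovered — not redundant.
Drop C3: the rest still cover every skill — redundant.
Drop C6: API, devops uncovered — not redundant.
Drop C7: the rest still cover every skill — redundant.
2 redundant: C3, C7.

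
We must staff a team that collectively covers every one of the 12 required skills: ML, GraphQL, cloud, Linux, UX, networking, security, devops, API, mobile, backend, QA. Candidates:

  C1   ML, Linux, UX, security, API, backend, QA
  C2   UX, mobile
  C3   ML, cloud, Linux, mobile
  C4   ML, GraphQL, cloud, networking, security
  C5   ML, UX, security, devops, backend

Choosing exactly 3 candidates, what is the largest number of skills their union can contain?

11

Choosing C1, C2, C4 covers {ML, GraphQL, cloud, Linux, UX, networking, security, API, mobile, backend, QA} — 11 skills.
No choice of 3 candidates does better; here devops is left uncovered.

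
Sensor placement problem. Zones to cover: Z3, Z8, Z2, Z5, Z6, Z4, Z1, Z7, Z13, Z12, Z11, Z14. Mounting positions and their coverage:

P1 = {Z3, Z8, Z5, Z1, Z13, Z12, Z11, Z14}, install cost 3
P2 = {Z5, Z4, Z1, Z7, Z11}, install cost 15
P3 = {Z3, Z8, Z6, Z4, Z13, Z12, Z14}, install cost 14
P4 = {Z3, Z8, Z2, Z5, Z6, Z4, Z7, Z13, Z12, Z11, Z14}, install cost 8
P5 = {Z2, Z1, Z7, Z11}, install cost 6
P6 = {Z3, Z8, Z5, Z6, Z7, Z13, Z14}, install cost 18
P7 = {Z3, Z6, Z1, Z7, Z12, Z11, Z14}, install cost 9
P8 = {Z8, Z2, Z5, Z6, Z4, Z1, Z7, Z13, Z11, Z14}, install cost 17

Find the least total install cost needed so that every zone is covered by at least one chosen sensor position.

11

P1, P4 cover every zone at install cost 3 + 8 = 11.
Any cover uses at least 2 sensor positions; among all covering selections none totals below 11.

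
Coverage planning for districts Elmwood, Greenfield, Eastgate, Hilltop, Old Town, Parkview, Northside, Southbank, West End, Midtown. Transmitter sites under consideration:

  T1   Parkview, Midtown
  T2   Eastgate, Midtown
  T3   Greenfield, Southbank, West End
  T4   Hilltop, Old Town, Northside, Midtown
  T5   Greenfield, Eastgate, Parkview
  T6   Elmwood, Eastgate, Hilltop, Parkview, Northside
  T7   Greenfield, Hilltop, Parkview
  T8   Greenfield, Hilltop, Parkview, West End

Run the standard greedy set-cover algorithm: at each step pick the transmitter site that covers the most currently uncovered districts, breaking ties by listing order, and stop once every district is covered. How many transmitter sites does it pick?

Pick 1: T6 covers 5 new districts (Elmwood, Eastgate, Hilltop, Parkview, Northside).
Pick 2: T3 covers 3 new districts (Greenfield, Southbank, West End).
Pick 3: T4 covers 2 new districts (Old Town, Midtown).
Greedy uses 3 transmitter sites.

3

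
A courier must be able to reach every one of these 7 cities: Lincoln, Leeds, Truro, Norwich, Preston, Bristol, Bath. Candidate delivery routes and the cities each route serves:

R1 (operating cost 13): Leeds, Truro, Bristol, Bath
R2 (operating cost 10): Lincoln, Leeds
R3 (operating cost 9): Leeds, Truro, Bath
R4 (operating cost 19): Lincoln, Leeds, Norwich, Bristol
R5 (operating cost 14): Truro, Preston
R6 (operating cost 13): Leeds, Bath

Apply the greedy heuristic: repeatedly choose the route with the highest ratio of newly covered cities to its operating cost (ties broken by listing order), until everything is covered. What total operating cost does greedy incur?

42

Pick 1: R3 adds 3 new (Leeds, Truro, Bath) at operating cost 9 (ratio 3/9).
Pick 2: R4 adds 3 new (Lincoln, Norwich, Bristol) at operating cost 19 (ratio 3/19).
Pick 3: R5 adds 1 new (Preston) at operating cost 14 (ratio 1/14).
Greedy total operating cost: 9 + 19 + 14 = 42.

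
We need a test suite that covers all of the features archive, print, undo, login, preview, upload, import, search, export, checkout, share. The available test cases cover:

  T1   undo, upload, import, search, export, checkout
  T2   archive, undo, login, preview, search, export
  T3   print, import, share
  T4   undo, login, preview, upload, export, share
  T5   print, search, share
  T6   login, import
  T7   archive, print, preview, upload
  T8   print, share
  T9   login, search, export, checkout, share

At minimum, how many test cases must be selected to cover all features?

T1, T2, T3 together cover {archive, print, undo, login, preview, upload, import, search, export, checkout, share} — every feature.
No 2 of the 9 test cases cover everything (all 36 pairs fall short), so 3 is minimum.

3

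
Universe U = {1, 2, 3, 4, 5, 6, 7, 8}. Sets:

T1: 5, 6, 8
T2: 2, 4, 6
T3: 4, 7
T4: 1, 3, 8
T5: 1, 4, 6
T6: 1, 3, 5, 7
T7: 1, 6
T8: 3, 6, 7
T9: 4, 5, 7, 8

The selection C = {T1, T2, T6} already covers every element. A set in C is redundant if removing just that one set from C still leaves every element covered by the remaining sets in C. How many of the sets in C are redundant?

Drop T1: 8 uncovered — not redundant.
Drop T2: 2, 4 uncovered — not redundant.
Drop T6: 1, 3, 7 uncovered — not redundant.
None of the sets in C is redundant.

0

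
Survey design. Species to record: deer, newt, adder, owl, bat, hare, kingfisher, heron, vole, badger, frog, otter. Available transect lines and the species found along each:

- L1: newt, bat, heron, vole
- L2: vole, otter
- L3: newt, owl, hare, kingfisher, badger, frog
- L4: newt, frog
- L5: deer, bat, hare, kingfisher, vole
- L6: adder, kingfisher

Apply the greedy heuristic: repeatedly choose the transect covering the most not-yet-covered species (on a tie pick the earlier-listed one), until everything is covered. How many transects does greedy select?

Pick 1: L3 covers 6 new species (newt, owl, hare, kingfisher, badger, frog).
Pick 2: L1 covers 3 new species (bat, heron, vole).
Pick 3: L2 covers 1 new species (otter).
Pick 4: L5 covers 1 new species (deer).
Pick 5: L6 covers 1 new species (adder).
Greedy uses 5 transects.

5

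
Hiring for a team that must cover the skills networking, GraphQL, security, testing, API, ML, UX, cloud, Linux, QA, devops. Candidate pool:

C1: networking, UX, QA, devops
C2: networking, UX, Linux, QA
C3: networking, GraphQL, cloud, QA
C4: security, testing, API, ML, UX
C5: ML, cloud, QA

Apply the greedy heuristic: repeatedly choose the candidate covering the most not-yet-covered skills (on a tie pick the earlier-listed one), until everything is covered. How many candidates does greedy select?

Pick 1: C4 covers 5 new skills (security, testing, API, ML, UX).
Pick 2: C3 covers 4 new skills (networking, GraphQL, cloud, QA).
Pick 3: C1 covers 1 new skills (devops).
Pick 4: C2 covers 1 new skills (Linux).
Greedy uses 4 candidates.

4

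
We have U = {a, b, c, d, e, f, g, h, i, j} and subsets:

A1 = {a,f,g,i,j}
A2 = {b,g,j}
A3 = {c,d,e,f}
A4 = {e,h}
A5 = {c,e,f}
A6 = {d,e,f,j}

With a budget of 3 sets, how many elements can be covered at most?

Choosing A1, A2, A3 covers {a, b, c, d, e, f, g, i, j} — 9 elements.
No choice of 3 sets does better; here h is left uncovered.

9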